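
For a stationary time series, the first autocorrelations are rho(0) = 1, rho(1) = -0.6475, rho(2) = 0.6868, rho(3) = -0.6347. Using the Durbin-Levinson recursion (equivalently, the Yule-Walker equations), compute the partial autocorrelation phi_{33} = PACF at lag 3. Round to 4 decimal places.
\phi_{33} = -0.2111

The PACF at lag k is phi_{kk}, the last component of the solution
to the Yule-Walker system G_k phi = r_k where
  (G_k)_{ij} = rho(|i - j|), (r_k)_i = rho(i), i,j = 1..k.
Equivalently, Durbin-Levinson gives phi_{kk} iteratively:
  phi_{11} = rho(1)
  phi_{kk} = [rho(k) - sum_{j=1..k-1} phi_{k-1,j} rho(k-j)]
            / [1 - sum_{j=1..k-1} phi_{k-1,j} rho(j)],
  phi_{k,j} = phi_{k-1,j} - phi_{kk} phi_{k-1,k-j},  j = 1..k-1.
Step k = 1:
  phi_11 = rho(1) = -0.6475.
Step k = 2:
  phi_22 = [rho(2) - phi_11 rho(1)] / [1 - phi_11 rho(1)] = [0.6868 - (-0.6475)(-0.6475)] / [1 - (-0.6475)(-0.6475)]
         = 0.26754375 / 0.58074375 = 0.460692.
  Update: phi_21 = phi_11 - phi_22 phi_11 = -0.6475 - (0.460692)(-0.6475) = -0.349202.
Step k = 3:
  phi_33 = [rho(3) - phi_21 rho(2) - phi_22 rho(1)] / [1 - phi_21 rho(1) - phi_22 rho(2)]
    numerator   = -0.6347 - (-0.349202)(0.6868) - (0.460692)(-0.6475) = -0.09657013
    denominator = 1 - (-0.349202)(-0.6475) - (0.460692)(0.6868) = 0.4574886
  phi_33 = -0.09657013 / 0.4574886 = -0.2111.
Therefore phi_{33} = -0.2111.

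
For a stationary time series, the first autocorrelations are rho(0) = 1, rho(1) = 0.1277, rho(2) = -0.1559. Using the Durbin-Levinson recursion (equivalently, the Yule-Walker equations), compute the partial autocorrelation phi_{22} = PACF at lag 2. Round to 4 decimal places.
\phi_{22} = -0.1751

The PACF at lag k is phi_{kk}, the last component of the solution
to the Yule-Walker system G_k phi = r_k where
  (G_k)_{ij} = rho(|i - j|), (r_k)_i = rho(i), i,j = 1..k.
Equivalently, Durbin-Levinson gives phi_{kk} iteratively:
  phi_{11} = rho(1)
  phi_{kk} = [rho(k) - sum_{j=1..k-1} phi_{k-1,j} rho(k-j)]
            / [1 - sum_{j=1..k-1} phi_{k-1,j} rho(j)],
  phi_{k,j} = phi_{k-1,j} - phi_{kk} phi_{k-1,k-j},  j = 1..k-1.
Step k = 1:
  phi_11 = rho(1) = 0.1277.
Step k = 2:
  phi_22 = [rho(2) - phi_11 rho(1)] / [1 - phi_11 rho(1)] = [-0.1559 - (0.1277)(0.1277)] / [1 - (0.1277)(0.1277)]
         = -0.17220729 / 0.98369271 = -0.1751.
Therefore phi_{22} = -0.1751.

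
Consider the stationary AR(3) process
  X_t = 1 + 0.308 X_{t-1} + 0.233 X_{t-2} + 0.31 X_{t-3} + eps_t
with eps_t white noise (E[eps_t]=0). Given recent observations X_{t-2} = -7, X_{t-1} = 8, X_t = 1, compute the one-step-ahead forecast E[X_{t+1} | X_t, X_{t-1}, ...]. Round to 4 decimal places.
E[X_{t+1} \mid \mathcal F_t] = 1.0020

For an AR(p) model X_t = c + sum_i phi_i X_{t-i} + eps_t, the
one-step-ahead conditional mean is
  E[X_{t+1} | X_t, ...] = c + sum_i phi_i X_{t+1-i}.
Substitute known values:
  E[X_{t+1} | ...] = 1 + (0.308) * (1) + (0.233) * (8) + (0.31) * (-7)
                   = 1.0020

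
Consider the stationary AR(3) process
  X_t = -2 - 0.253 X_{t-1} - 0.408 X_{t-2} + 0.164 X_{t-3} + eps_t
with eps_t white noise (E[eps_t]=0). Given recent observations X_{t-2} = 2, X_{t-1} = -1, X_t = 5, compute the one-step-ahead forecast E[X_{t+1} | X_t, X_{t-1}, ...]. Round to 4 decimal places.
E[X_{t+1} \mid \mathcal F_t] = -2.5290

For an AR(p) model X_t = c + sum_i phi_i X_{t-i} + eps_t, the
one-step-ahead conditional mean is
  E[X_{t+1} | X_t, ...] = c + sum_i phi_i X_{t+1-i}.
Substitute known values:
  E[X_{t+1} | ...] = -2 + (-0.253) * (5) + (-0.408) * (-1) + (0.164) * (2)
                   = -2.5290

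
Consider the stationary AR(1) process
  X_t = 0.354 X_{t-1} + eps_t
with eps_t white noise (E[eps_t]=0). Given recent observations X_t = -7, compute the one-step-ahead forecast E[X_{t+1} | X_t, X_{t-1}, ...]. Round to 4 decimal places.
E[X_{t+1} \mid \mathcal F_t] = -2.4780

For an AR(p) model X_t = c + sum_i phi_i X_{t-i} + eps_t, the
one-step-ahead conditional mean is
  E[X_{t+1} | X_t, ...] = c + sum_i phi_i X_{t+1-i}.
Substitute known values:
  E[X_{t+1} | ...] = (0.354) * (-7)
                   = -2.4780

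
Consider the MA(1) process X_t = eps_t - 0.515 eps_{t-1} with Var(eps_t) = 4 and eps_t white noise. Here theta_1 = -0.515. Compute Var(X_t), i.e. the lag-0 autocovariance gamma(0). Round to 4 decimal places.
\gamma(0) = 5.0609

For an MA(q) process X_t = eps_t + sum_i theta_i eps_{t-i} with
Var(eps_t) = sigma^2, the variance is
  gamma(0) = sigma^2 * (1 + sum_i theta_i^2).
  sum_i theta_i^2 = (-0.515)^2 = 0.265225.
  gamma(0) = 4 * (1 + 0.265225) = 4 * 1.265225 = 5.0609.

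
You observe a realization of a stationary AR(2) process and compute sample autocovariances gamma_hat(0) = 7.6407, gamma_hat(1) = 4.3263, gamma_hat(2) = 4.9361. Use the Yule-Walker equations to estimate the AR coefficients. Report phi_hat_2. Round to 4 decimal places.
\hat\phi_{2} = 0.4790

The Yule-Walker equations for an AR(p) process read, in matrix form,
  Gamma_p phi = r_p,   with   (Gamma_p)_{ij} = gamma(|i - j|),
                       (r_p)_i = gamma(i),   i,j = 1..p.
Substitute the sample gammas (Toeplitz matrix and right-hand side of size 2):
  Gamma_p = [[7.6407, 4.3263], [4.3263, 7.6407]]
  r_p     = [4.3263, 4.9361]
Written out:
  7.6407 phi_1 + 4.3263 phi_2 = 4.3263
  4.3263 phi_1 + 7.6407 phi_2 = 4.9361
Solve by Cramer's rule:
  det = gamma(0)^2 - gamma(1)^2 = (7.6407)^2 - (4.3263)^2 = 58.38029649 - 18.71687169 = 39.6634248
  phi_hat_1 = [gamma(1) gamma(0) - gamma(1) gamma(2)] / det = [(4.3263)(7.6407) - (4.3263)(4.9361)] / 39.6634248 = 11.70091098 / 39.6634248 = 0.295
  phi_hat_2 = [gamma(0) gamma(2) - gamma(1)^2] / det = [(7.6407)(4.9361) - (4.3263)^2] / 39.6634248 = 18.99838758 / 39.6634248 = 0.479
So phi_hat = [0.2950, 0.4790].
Therefore phi_hat_2 = 0.4790.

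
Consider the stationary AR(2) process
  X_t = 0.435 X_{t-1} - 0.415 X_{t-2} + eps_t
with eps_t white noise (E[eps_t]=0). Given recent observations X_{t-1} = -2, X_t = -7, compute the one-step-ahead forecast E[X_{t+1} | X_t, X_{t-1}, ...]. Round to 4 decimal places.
E[X_{t+1} \mid \mathcal F_t] = -2.2150

For an AR(p) model X_t = c + sum_i phi_i X_{t-i} + eps_t, the
one-step-ahead conditional mean is
  E[X_{t+1} | X_t, ...] = c + sum_i phi_i X_{t+1-i}.
Substitute known values:
  E[X_{t+1} | ...] = (0.435) * (-7) + (-0.415) * (-2)
                   = -2.2150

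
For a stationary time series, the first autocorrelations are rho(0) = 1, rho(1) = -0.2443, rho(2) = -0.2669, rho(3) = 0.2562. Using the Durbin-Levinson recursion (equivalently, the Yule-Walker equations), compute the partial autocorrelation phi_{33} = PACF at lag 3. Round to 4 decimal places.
\phi_{33} = 0.1010

The PACF at lag k is phi_{kk}, the last component of the solution
to the Yule-Walker system G_k phi = r_k where
  (G_k)_{ij} = rho(|i - j|), (r_k)_i = rho(i), i,j = 1..k.
Equivalently, Durbin-Levinson gives phi_{kk} iteratively:
  phi_{11} = rho(1)
  phi_{kk} = [rho(k) - sum_{j=1..k-1} phi_{k-1,j} rho(k-j)]
            / [1 - sum_{j=1..k-1} phi_{k-1,j} rho(j)],
  phi_{k,j} = phi_{k-1,j} - phi_{kk} phi_{k-1,k-j},  j = 1..k-1.
Step k = 1:
  phi_11 = rho(1) = -0.2443.
Step k = 2:
  phi_22 = [rho(2) - phi_11 rho(1)] / [1 - phi_11 rho(1)] = [-0.2669 - (-0.2443)(-0.2443)] / [1 - (-0.2443)(-0.2443)]
         = -0.32658249 / 0.94031751 = -0.347311.
  Update: phi_21 = phi_11 - phi_22 phi_11 = -0.2443 - (-0.347311)(-0.2443) = -0.329148.
Step k = 3:
  phi_33 = [rho(3) - phi_21 rho(2) - phi_22 rho(1)] / [1 - phi_21 rho(1) - phi_22 rho(2)]
    numerator   = 0.2562 - (-0.329148)(-0.2669) - (-0.347311)(-0.2443) = 0.08350234
    denominator = 1 - (-0.329148)(-0.2443) - (-0.347311)(-0.2669) = 0.82689186
  phi_33 = 0.08350234 / 0.82689186 = 0.101.
Therefore phi_{33} = 0.1010.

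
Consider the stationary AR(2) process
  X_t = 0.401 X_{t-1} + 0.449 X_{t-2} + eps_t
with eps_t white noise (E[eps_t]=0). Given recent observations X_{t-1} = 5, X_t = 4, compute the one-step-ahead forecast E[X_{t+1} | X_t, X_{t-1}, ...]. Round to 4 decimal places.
E[X_{t+1} \mid \mathcal F_t] = 3.8490

For an AR(p) model X_t = c + sum_i phi_i X_{t-i} + eps_t, the
one-step-ahead conditional mean is
  E[X_{t+1} | X_t, ...] = c + sum_i phi_i X_{t+1-i}.
Substitute known values:
  E[X_{t+1} | ...] = (0.401) * (4) + (0.449) * (5)
                   = 3.8490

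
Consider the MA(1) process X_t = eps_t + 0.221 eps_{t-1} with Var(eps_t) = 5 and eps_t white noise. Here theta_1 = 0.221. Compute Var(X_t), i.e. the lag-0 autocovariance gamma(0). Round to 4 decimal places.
\gamma(0) = 5.2442

For an MA(q) process X_t = eps_t + sum_i theta_i eps_{t-i} with
Var(eps_t) = sigma^2, the variance is
  gamma(0) = sigma^2 * (1 + sum_i theta_i^2).
  sum_i theta_i^2 = (0.221)^2 = 0.048841.
  gamma(0) = 5 * (1 + 0.048841) = 5 * 1.048841 = 5.244205, which rounds to 5.2442.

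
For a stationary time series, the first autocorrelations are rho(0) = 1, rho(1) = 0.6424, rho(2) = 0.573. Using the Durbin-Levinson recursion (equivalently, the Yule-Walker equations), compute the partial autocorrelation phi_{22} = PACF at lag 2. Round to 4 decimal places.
\phi_{22} = 0.2730

The PACF at lag k is phi_{kk}, the last component of the solution
to the Yule-Walker system G_k phi = r_k where
  (G_k)_{ij} = rho(|i - j|), (r_k)_i = rho(i), i,j = 1..k.
Equivalently, Durbin-Levinson gives phi_{kk} iteratively:
  phi_{11} = rho(1)
  phi_{kk} = [rho(k) - sum_{j=1..k-1} phi_{k-1,j} rho(k-j)]
            / [1 - sum_{j=1..k-1} phi_{k-1,j} rho(j)],
  phi_{k,j} = phi_{k-1,j} - phi_{kk} phi_{k-1,k-j},  j = 1..k-1.
Step k = 1:
  phi_11 = rho(1) = 0.6424.
Step k = 2:
  phi_22 = [rho(2) - phi_11 rho(1)] / [1 - phi_11 rho(1)] = [0.573 - (0.6424)(0.6424)] / [1 - (0.6424)(0.6424)]
         = 0.16032224 / 0.58732224 = 0.273.
Therefore phi_{22} = 0.2730.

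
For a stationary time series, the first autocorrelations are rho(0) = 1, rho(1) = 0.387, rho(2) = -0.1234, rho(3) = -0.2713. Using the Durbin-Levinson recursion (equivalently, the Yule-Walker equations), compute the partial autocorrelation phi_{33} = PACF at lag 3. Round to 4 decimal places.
\phi_{33} = -0.1100

The PACF at lag k is phi_{kk}, the last component of the solution
to the Yule-Walker system G_k phi = r_k where
  (G_k)_{ij} = rho(|i - j|), (r_k)_i = rho(i), i,j = 1..k.
Equivalently, Durbin-Levinson gives phi_{kk} iteratively:
  phi_{11} = rho(1)
  phi_{kk} = [rho(k) - sum_{j=1..k-1} phi_{k-1,j} rho(k-j)]
            / [1 - sum_{j=1..k-1} phi_{k-1,j} rho(j)],
  phi_{k,j} = phi_{k-1,j} - phi_{kk} phi_{k-1,k-j},  j = 1..k-1.
Step k = 1:
  phi_11 = rho(1) = 0.387.
Step k = 2:
  phi_22 = [rho(2) - phi_11 rho(1)] / [1 - phi_11 rho(1)] = [-0.1234 - (0.387)(0.387)] / [1 - (0.387)(0.387)]
         = -0.273169 / 0.850231 = -0.321288.
  Update: phi_21 = phi_11 - phi_22 phi_11 = 0.387 - (-0.321288)(0.387) = 0.511338.
Step k = 3:
  phi_33 = [rho(3) - phi_21 rho(2) - phi_22 rho(1)] / [1 - phi_21 rho(1) - phi_22 rho(2)]
    numerator   = -0.2713 - (0.511338)(-0.1234) - (-0.321288)(0.387) = -0.08386239
    denominator = 1 - (0.511338)(0.387) - (-0.321288)(-0.1234) = 0.76246508
  phi_33 = -0.08386239 / 0.76246508 = -0.11.
Therefore phi_{33} = -0.1100.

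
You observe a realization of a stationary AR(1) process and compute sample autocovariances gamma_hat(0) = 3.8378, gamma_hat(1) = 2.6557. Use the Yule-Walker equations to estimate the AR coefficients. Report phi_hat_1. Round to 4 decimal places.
\hat\phi_{1} = 0.6920

The Yule-Walker equations for an AR(p) process read, in matrix form,
  Gamma_p phi = r_p,   with   (Gamma_p)_{ij} = gamma(|i - j|),
                       (r_p)_i = gamma(i),   i,j = 1..p.
Substitute the sample gammas (Toeplitz matrix and right-hand side of size 1):
  Gamma_p = [[3.8378]]
  r_p     = [2.6557]
With p = 1 this is the single equation gamma(0) phi_1 = gamma(1):
  phi_hat_1 = gamma(1) / gamma(0) = 2.6557 / 3.8378 = 0.6920.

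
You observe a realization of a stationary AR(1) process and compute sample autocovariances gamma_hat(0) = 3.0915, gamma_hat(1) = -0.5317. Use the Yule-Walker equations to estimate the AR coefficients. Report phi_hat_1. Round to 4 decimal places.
\hat\phi_{1} = -0.1720

The Yule-Walker equations for an AR(p) process read, in matrix form,
  Gamma_p phi = r_p,   with   (Gamma_p)_{ij} = gamma(|i - j|),
                       (r_p)_i = gamma(i),   i,j = 1..p.
Substitute the sample gammas (Toeplitz matrix and right-hand side of size 1):
  Gamma_p = [[3.0915]]
  r_p     = [-0.5317]
With p = 1 this is the single equation gamma(0) phi_1 = gamma(1):
  phi_hat_1 = gamma(1) / gamma(0) = -0.5317 / 3.0915 = -0.1720.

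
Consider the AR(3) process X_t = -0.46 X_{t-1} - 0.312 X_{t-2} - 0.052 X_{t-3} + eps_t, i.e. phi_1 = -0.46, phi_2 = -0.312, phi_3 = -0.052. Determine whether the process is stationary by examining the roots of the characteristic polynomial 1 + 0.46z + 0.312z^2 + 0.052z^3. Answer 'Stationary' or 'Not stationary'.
\text{Stationary}

The AR(p) characteristic polynomial is P(z) = 1 + 0.46z + 0.312z^2 + 0.052z^3.
Stationarity requires all roots to lie outside the unit circle, i.e. |z| > 1 for every root.
Degree 3: look for a simple real root z0 first, then factor out (1 - z/z0) and solve the remaining quadratic.
Testing z0 = -5: P(-5) = 1 + (0.46)(-5) + (0.312)(-5)^2 + (0.052)(-5)^3
  = 1 + (-2.3) + (7.8) + (-6.5) = 0.  So z_0 = -5 is a root, |z_0| = 5.
Divide out the factor (1 + 0.2 z) = (1 - z/z0) (since 1/z0 = -0.2):
  P(z) = (1 + 0.2 z)(1 + (0.26) z + (0.26) z^2)
  [check: z-coef 0.26 - (-0.2) = 0.46; z^2-coef 0.26 - (-0.2)(0.26) = 0.312; z^3-coef -(-0.2)(0.26) = 0.052.]
Remaining roots from the quadratic factor 1 + (0.26) z + (0.26) z^2:
  Set 1 + (0.26) z + (0.26) z^2 = 0, i.e. a z^2 + b z + c = 0 with a = 0.26, b = 0.26, c = 1.
  Discriminant D = b^2 - 4ac = (0.26)^2 - 4*(0.26)*1 = 0.0676 - (1.04) = -0.9724.
  D < 0, so the roots are the complex-conjugate pair z = (-b +/- i sqrt(-D)) / (2a) = -0.5 +/- 1.8964i.
  For a conjugate pair |z|^2 = z * conj(z) = (product of roots) = c/a = 1/(0.26) = 3.846154, so |z| = sqrt(3.846154) = 1.9612 for both roots.
Moduli of all roots: 5.0000, 1.9612, 1.9612.
All moduli strictly greater than 1? Yes.
Verdict: Stationary.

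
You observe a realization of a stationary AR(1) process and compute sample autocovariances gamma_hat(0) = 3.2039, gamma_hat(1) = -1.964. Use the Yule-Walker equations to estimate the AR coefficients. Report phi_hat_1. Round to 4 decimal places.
\hat\phi_{1} = -0.6130

The Yule-Walker equations for an AR(p) process read, in matrix form,
  Gamma_p phi = r_p,   with   (Gamma_p)_{ij} = gamma(|i - j|),
                       (r_p)_i = gamma(i),   i,j = 1..p.
Substitute the sample gammas (Toeplitz matrix and right-hand side of size 1):
  Gamma_p = [[3.2039]]
  r_p     = [-1.964]
With p = 1 this is the single equation gamma(0) phi_1 = gamma(1):
  phi_hat_1 = gamma(1) / gamma(0) = -1.964 / 3.2039 = -0.6130.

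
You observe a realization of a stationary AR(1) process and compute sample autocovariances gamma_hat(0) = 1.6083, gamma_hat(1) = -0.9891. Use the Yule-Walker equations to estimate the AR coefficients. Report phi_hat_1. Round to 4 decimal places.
\hat\phi_{1} = -0.6150

The Yule-Walker equations for an AR(p) process read, in matrix form,
  Gamma_p phi = r_p,   with   (Gamma_p)_{ij} = gamma(|i - j|),
                       (r_p)_i = gamma(i),   i,j = 1..p.
Substitute the sample gammas (Toeplitz matrix and right-hand side of size 1):
  Gamma_p = [[1.6083]]
  r_p     = [-0.9891]
With p = 1 this is the single equation gamma(0) phi_1 = gamma(1):
  phi_hat_1 = gamma(1) / gamma(0) = -0.9891 / 1.6083 = -0.6150.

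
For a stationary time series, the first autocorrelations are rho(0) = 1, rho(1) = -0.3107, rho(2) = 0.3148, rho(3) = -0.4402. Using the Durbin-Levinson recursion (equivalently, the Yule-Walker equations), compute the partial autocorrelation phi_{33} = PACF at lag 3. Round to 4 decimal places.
\phi_{33} = -0.3420

The PACF at lag k is phi_{kk}, the last component of the solution
to the Yule-Walker system G_k phi = r_k where
  (G_k)_{ij} = rho(|i - j|), (r_k)_i = rho(i), i,j = 1..k.
Equivalently, Durbin-Levinson gives phi_{kk} iteratively:
  phi_{11} = rho(1)
  phi_{kk} = [rho(k) - sum_{j=1..k-1} phi_{k-1,j} rho(k-j)]
            / [1 - sum_{j=1..k-1} phi_{k-1,j} rho(j)],
  phi_{k,j} = phi_{k-1,j} - phi_{kk} phi_{k-1,k-j},  j = 1..k-1.
Step k = 1:
  phi_11 = rho(1) = -0.3107.
Step k = 2:
  phi_22 = [rho(2) - phi_11 rho(1)] / [1 - phi_11 rho(1)] = [0.3148 - (-0.3107)(-0.3107)] / [1 - (-0.3107)(-0.3107)]
         = 0.21826551 / 0.90346551 = 0.241587.
  Update: phi_21 = phi_11 - phi_22 phi_11 = -0.3107 - (0.241587)(-0.3107) = -0.235639.
Step k = 3:
  phi_33 = [rho(3) - phi_21 rho(2) - phi_22 rho(1)] / [1 - phi_21 rho(1) - phi_22 rho(2)]
    numerator   = -0.4402 - (-0.235639)(0.3148) - (0.241587)(-0.3107) = -0.29095979
    denominator = 1 - (-0.235639)(-0.3107) - (0.241587)(0.3148) = 0.8507354
  phi_33 = -0.29095979 / 0.8507354 = -0.342.
Therefore phi_{33} = -0.3420.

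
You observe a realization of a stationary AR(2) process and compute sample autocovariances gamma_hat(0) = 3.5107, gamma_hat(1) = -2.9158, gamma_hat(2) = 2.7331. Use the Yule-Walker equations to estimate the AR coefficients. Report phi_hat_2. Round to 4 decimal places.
\hat\phi_{2} = 0.2859

The Yule-Walker equations for an AR(p) process read, in matrix form,
  Gamma_p phi = r_p,   with   (Gamma_p)_{ij} = gamma(|i - j|),
                       (r_p)_i = gamma(i),   i,j = 1..p.
Substitute the sample gammas (Toeplitz matrix and right-hand side of size 2):
  Gamma_p = [[3.5107, -2.9158], [-2.9158, 3.5107]]
  r_p     = [-2.9158, 2.7331]
Written out:
  3.5107 phi_1 - 2.9158 phi_2 = -2.9158
  -2.9158 phi_1 + 3.5107 phi_2 = 2.7331
Solve by Cramer's rule:
  det = gamma(0)^2 - gamma(1)^2 = (3.5107)^2 - (-2.9158)^2 = 12.32501449 - 8.50188964 = 3.82312485
  phi_hat_1 = [gamma(1) gamma(0) - gamma(1) gamma(2)] / det = [(-2.9158)(3.5107) - (-2.9158)(2.7331)] / 3.82312485 = -2.26732608 / 3.82312485 = -0.5931
  phi_hat_2 = [gamma(0) gamma(2) - gamma(1)^2] / det = [(3.5107)(2.7331) - (-2.9158)^2] / 3.82312485 = 1.09320453 / 3.82312485 = 0.2859
So phi_hat = [-0.5931, 0.2859].
Therefore phi_hat_2 = 0.2859.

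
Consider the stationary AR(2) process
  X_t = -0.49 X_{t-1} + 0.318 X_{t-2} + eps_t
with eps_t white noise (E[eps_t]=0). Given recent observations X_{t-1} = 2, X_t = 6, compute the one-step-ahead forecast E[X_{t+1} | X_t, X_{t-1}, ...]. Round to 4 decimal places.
E[X_{t+1} \mid \mathcal F_t] = -2.3040

For an AR(p) model X_t = c + sum_i phi_i X_{t-i} + eps_t, the
one-step-ahead conditional mean is
  E[X_{t+1} | X_t, ...] = c + sum_i phi_i X_{t+1-i}.
Substitute known values:
  E[X_{t+1} | ...] = (-0.49) * (6) + (0.318) * (2)
                   = -2.3040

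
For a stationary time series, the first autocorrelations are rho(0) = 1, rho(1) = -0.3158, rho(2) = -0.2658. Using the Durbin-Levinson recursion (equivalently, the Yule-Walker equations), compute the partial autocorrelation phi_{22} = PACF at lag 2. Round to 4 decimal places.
\phi_{22} = -0.4060

The PACF at lag k is phi_{kk}, the last component of the solution
to the Yule-Walker system G_k phi = r_k where
  (G_k)_{ij} = rho(|i - j|), (r_k)_i = rho(i), i,j = 1..k.
Equivalently, Durbin-Levinson gives phi_{kk} iteratively:
  phi_{11} = rho(1)
  phi_{kk} = [rho(k) - sum_{j=1..k-1} phi_{k-1,j} rho(k-j)]
            / [1 - sum_{j=1..k-1} phi_{k-1,j} rho(j)],
  phi_{k,j} = phi_{k-1,j} - phi_{kk} phi_{k-1,k-j},  j = 1..k-1.
Step k = 1:
  phi_11 = rho(1) = -0.3158.
Step k = 2:
  phi_22 = [rho(2) - phi_11 rho(1)] / [1 - phi_11 rho(1)] = [-0.2658 - (-0.3158)(-0.3158)] / [1 - (-0.3158)(-0.3158)]
         = -0.36552964 / 0.90027036 = -0.406.
Therefore phi_{22} = -0.4060.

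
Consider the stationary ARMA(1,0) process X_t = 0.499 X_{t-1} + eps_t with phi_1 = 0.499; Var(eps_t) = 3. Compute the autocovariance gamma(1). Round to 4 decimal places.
\gamma(1) = 1.9933

Multiply the model equation by X_{t-k} and take expectations. With theta_0 = psi_0 = 1 and psi_j the MA(infinity) weights, this gives
  gamma(k) - sum_i phi_i gamma(k-i) = c_k,
  c_k = sigma^2 * sum_{j=k..q} theta_j psi_{j-k}   (c_k = 0 for k > q),
using gamma(-m) = gamma(m).
Pure AR (q = 0): c_0 = sigma^2 = 3, c_k = 0 for k >= 1.
Equations for k = 0 and k = 1 (AR order 1):
  gamma(0) = phi_1 gamma(1) + c_0
  gamma(1) = phi_1 gamma(0) + c_1
Substituting the second into the first: gamma(0) (1 - phi_1^2) = c_0 + phi_1 c_1, so
  gamma(0) = c_0 / (1 - phi_1^2) = 3 / (1 - (0.499)^2) = 3 / 0.750999 = 3.994679.
  gamma(1) = phi_1 gamma(0) = (0.499)(3.994679) = 1.993345.
Therefore gamma(1) = 1.9933 (to 4 decimal places).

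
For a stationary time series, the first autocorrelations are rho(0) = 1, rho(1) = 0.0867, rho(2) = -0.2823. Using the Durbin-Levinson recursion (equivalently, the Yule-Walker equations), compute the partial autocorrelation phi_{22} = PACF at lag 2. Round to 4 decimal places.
\phi_{22} = -0.2920

The PACF at lag k is phi_{kk}, the last component of the solution
to the Yule-Walker system G_k phi = r_k where
  (G_k)_{ij} = rho(|i - j|), (r_k)_i = rho(i), i,j = 1..k.
Equivalently, Durbin-Levinson gives phi_{kk} iteratively:
  phi_{11} = rho(1)
  phi_{kk} = [rho(k) - sum_{j=1..k-1} phi_{k-1,j} rho(k-j)]
            / [1 - sum_{j=1..k-1} phi_{k-1,j} rho(j)],
  phi_{k,j} = phi_{k-1,j} - phi_{kk} phi_{k-1,k-j},  j = 1..k-1.
Step k = 1:
  phi_11 = rho(1) = 0.0867.
Step k = 2:
  phi_22 = [rho(2) - phi_11 rho(1)] / [1 - phi_11 rho(1)] = [-0.2823 - (0.0867)(0.0867)] / [1 - (0.0867)(0.0867)]
         = -0.28981689 / 0.99248311 = -0.292.
Therefore phi_{22} = -0.2920.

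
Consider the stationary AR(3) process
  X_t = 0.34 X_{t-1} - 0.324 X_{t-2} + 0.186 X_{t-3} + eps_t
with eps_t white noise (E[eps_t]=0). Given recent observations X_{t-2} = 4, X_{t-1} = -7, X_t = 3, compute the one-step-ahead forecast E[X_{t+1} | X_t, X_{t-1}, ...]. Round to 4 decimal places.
E[X_{t+1} \mid \mathcal F_t] = 4.0320

For an AR(p) model X_t = c + sum_i phi_i X_{t-i} + eps_t, the
one-step-ahead conditional mean is
  E[X_{t+1} | X_t, ...] = c + sum_i phi_i X_{t+1-i}.
Substitute known values:
  E[X_{t+1} | ...] = (0.34) * (3) + (-0.324) * (-7) + (0.186) * (4)
                   = 4.0320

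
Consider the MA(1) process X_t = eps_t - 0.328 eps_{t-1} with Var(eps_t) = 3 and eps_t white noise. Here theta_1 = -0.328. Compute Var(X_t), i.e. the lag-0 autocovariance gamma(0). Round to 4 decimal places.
\gamma(0) = 3.3228

For an MA(q) process X_t = eps_t + sum_i theta_i eps_{t-i} with
Var(eps_t) = sigma^2, the variance is
  gamma(0) = sigma^2 * (1 + sum_i theta_i^2).
  sum_i theta_i^2 = (-0.328)^2 = 0.107584.
  gamma(0) = 3 * (1 + 0.107584) = 3 * 1.107584 = 3.322752, which rounds to 3.3228.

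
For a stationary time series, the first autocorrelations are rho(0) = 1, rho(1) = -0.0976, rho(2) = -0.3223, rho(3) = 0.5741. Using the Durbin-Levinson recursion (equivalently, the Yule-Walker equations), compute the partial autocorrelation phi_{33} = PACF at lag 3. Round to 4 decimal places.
\phi_{33} = 0.5680

The PACF at lag k is phi_{kk}, the last component of the solution
to the Yule-Walker system G_k phi = r_k where
  (G_k)_{ij} = rho(|i - j|), (r_k)_i = rho(i), i,j = 1..k.
Equivalently, Durbin-Levinson gives phi_{kk} iteratively:
  phi_{11} = rho(1)
  phi_{kk} = [rho(k) - sum_{j=1..k-1} phi_{k-1,j} rho(k-j)]
            / [1 - sum_{j=1..k-1} phi_{k-1,j} rho(j)],
  phi_{k,j} = phi_{k-1,j} - phi_{kk} phi_{k-1,k-j},  j = 1..k-1.
Step k = 1:
  phi_11 = rho(1) = -0.0976.
Step k = 2:
  phi_22 = [rho(2) - phi_11 rho(1)] / [1 - phi_11 rho(1)] = [-0.3223 - (-0.0976)(-0.0976)] / [1 - (-0.0976)(-0.0976)]
         = -0.33182576 / 0.99047424 = -0.335017.
  Update: phi_21 = phi_11 - phi_22 phi_11 = -0.0976 - (-0.335017)(-0.0976) = -0.130298.
Step k = 3:
  phi_33 = [rho(3) - phi_21 rho(2) - phi_22 rho(1)] / [1 - phi_21 rho(1) - phi_22 rho(2)]
    numerator   = 0.5741 - (-0.130298)(-0.3223) - (-0.335017)(-0.0976) = 0.4994074
    denominator = 1 - (-0.130298)(-0.0976) - (-0.335017)(-0.3223) = 0.87930695
  phi_33 = 0.4994074 / 0.87930695 = 0.568.
Therefore phi_{33} = 0.5680.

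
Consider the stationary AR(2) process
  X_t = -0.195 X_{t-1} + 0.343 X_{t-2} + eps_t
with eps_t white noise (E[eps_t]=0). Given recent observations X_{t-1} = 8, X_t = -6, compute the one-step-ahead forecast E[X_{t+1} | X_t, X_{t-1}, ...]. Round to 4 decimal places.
E[X_{t+1} \mid \mathcal F_t] = 3.9140

For an AR(p) model X_t = c + sum_i phi_i X_{t-i} + eps_t, the
one-step-ahead conditional mean is
  E[X_{t+1} | X_t, ...] = c + sum_i phi_i X_{t+1-i}.
Substitute known values:
  E[X_{t+1} | ...] = (-0.195) * (-6) + (0.343) * (8)
                   = 3.9140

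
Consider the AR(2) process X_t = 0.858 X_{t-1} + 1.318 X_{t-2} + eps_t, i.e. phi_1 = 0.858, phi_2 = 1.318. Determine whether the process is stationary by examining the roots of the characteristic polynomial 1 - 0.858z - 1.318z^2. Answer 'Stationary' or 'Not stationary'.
\text{Not stationary}

The AR(p) characteristic polynomial is P(z) = 1 - 0.858z - 1.318z^2.
Stationarity requires all roots to lie outside the unit circle, i.e. |z| > 1 for every root.
Set 1 + (-0.858) z + (-1.318) z^2 = 0, i.e. a z^2 + b z + c = 0 with a = -1.318, b = -0.858, c = 1.
Discriminant D = b^2 - 4ac = (-0.858)^2 - 4*(-1.318)*1 = 0.736164 - (-5.272) = 6.008164.
D >= 0, so the roots are real: z = (-b +/- sqrt(D)) / (2a) = (0.858 +/- 2.451156) / (-2.636).
  z_1 = (0.858 + 2.451156) / (-2.636) = -1.2554,   |z_1| = 1.2554.
  z_2 = (0.858 - 2.451156) / (-2.636) = 0.6044,   |z_2| = 0.6044.
Moduli of all roots: 1.2554, 0.6044.
All moduli strictly greater than 1? No.
Verdict: Not stationary.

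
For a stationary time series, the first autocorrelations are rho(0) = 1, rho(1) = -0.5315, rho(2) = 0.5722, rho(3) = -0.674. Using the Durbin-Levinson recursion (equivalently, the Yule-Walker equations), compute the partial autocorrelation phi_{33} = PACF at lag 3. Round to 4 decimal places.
\phi_{33} = -0.4630

The PACF at lag k is phi_{kk}, the last component of the solution
to the Yule-Walker system G_k phi = r_k where
  (G_k)_{ij} = rho(|i - j|), (r_k)_i = rho(i), i,j = 1..k.
Equivalently, Durbin-Levinson gives phi_{kk} iteratively:
  phi_{11} = rho(1)
  phi_{kk} = [rho(k) - sum_{j=1..k-1} phi_{k-1,j} rho(k-j)]
            / [1 - sum_{j=1..k-1} phi_{k-1,j} rho(j)],
  phi_{k,j} = phi_{k-1,j} - phi_{kk} phi_{k-1,k-j},  j = 1..k-1.
Step k = 1:
  phi_11 = rho(1) = -0.5315.
Step k = 2:
  phi_22 = [rho(2) - phi_11 rho(1)] / [1 - phi_11 rho(1)] = [0.5722 - (-0.5315)(-0.5315)] / [1 - (-0.5315)(-0.5315)]
         = 0.28970775 / 0.71750775 = 0.40377.
  Update: phi_21 = phi_11 - phi_22 phi_11 = -0.5315 - (0.40377)(-0.5315) = -0.316897.
Step k = 3:
  phi_33 = [rho(3) - phi_21 rho(2) - phi_22 rho(1)] / [1 - phi_21 rho(1) - phi_22 rho(2)]
    numerator   = -0.674 - (-0.316897)(0.5722) - (0.40377)(-0.5315) = -0.27806833
    denominator = 1 - (-0.316897)(-0.5315) - (0.40377)(0.5722) = 0.60053259
  phi_33 = -0.27806833 / 0.60053259 = -0.463.
Therefore phi_{33} = -0.4630.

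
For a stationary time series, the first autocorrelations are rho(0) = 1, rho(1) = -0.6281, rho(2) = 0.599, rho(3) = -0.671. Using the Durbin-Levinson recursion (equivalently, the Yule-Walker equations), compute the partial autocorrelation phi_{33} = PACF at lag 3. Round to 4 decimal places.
\phi_{33} = -0.3909

The PACF at lag k is phi_{kk}, the last component of the solution
to the Yule-Walker system G_k phi = r_k where
  (G_k)_{ij} = rho(|i - j|), (r_k)_i = rho(i), i,j = 1..k.
Equivalently, Durbin-Levinson gives phi_{kk} iteratively:
  phi_{11} = rho(1)
  phi_{kk} = [rho(k) - sum_{j=1..k-1} phi_{k-1,j} rho(k-j)]
            / [1 - sum_{j=1..k-1} phi_{k-1,j} rho(j)],
  phi_{k,j} = phi_{k-1,j} - phi_{kk} phi_{k-1,k-j},  j = 1..k-1.
Step k = 1:
  phi_11 = rho(1) = -0.6281.
Step k = 2:
  phi_22 = [rho(2) - phi_11 rho(1)] / [1 - phi_11 rho(1)] = [0.599 - (-0.6281)(-0.6281)] / [1 - (-0.6281)(-0.6281)]
         = 0.20449039 / 0.60549039 = 0.337727.
  Update: phi_21 = phi_11 - phi_22 phi_11 = -0.6281 - (0.337727)(-0.6281) = -0.415974.
Step k = 3:
  phi_33 = [rho(3) - phi_21 rho(2) - phi_22 rho(1)] / [1 - phi_21 rho(1) - phi_22 rho(2)]
    numerator   = -0.671 - (-0.415974)(0.599) - (0.337727)(-0.6281) = -0.20970547
    denominator = 1 - (-0.415974)(-0.6281) - (0.337727)(0.599) = 0.53642849
  phi_33 = -0.20970547 / 0.53642849 = -0.3909.
Therefore phi_{33} = -0.3909.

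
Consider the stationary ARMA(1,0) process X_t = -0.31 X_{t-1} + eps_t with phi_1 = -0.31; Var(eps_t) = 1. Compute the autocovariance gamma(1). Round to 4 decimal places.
\gamma(1) = -0.3430

Multiply the model equation by X_{t-k} and take expectations. With theta_0 = psi_0 = 1 and psi_j the MA(infinity) weights, this gives
  gamma(k) - sum_i phi_i gamma(k-i) = c_k,
  c_k = sigma^2 * sum_{j=k..q} theta_j psi_{j-k}   (c_k = 0 for k > q),
using gamma(-m) = gamma(m).
Pure AR (q = 0): c_0 = sigma^2 = 1, c_k = 0 for k >= 1.
Equations for k = 0 and k = 1 (AR order 1):
  gamma(0) = phi_1 gamma(1) + c_0
  gamma(1) = phi_1 gamma(0) + c_1
Substituting the second into the first: gamma(0) (1 - phi_1^2) = c_0 + phi_1 c_1, so
  gamma(0) = c_0 / (1 - phi_1^2) = 1 / (1 - (-0.31)^2) = 1 / 0.9039 = 1.106317.
  gamma(1) = phi_1 gamma(0) = (-0.31)(1.106317) = -0.342958.
Therefore gamma(1) = -0.3430 (to 4 decimal places).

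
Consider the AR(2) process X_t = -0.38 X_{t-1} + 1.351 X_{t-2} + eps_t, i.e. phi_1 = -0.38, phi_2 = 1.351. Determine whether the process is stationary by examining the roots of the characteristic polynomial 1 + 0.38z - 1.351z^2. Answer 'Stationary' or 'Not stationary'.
\text{Not stationary}

The AR(p) characteristic polynomial is P(z) = 1 + 0.38z - 1.351z^2.
Stationarity requires all roots to lie outside the unit circle, i.e. |z| > 1 for every root.
Set 1 + (0.38) z + (-1.351) z^2 = 0, i.e. a z^2 + b z + c = 0 with a = -1.351, b = 0.38, c = 1.
Discriminant D = b^2 - 4ac = (0.38)^2 - 4*(-1.351)*1 = 0.1444 - (-5.404) = 5.5484.
D >= 0, so the roots are real: z = (-b +/- sqrt(D)) / (2a) = (-0.38 +/- 2.355504) / (-2.702).
  z_1 = (-0.38 + 2.355504) / (-2.702) = -0.7311,   |z_1| = 0.7311.
  z_2 = (-0.38 - 2.355504) / (-2.702) = 1.0124,   |z_2| = 1.0124.
Moduli of all roots: 0.7311, 1.0124.
All moduli strictly greater than 1? No.
Verdict: Not stationary.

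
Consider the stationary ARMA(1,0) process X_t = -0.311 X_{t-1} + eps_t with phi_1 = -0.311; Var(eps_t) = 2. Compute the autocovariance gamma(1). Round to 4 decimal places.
\gamma(1) = -0.6886

Multiply the model equation by X_{t-k} and take expectations. With theta_0 = psi_0 = 1 and psi_j the MA(infinity) weights, this gives
  gamma(k) - sum_i phi_i gamma(k-i) = c_k,
  c_k = sigma^2 * sum_{j=k..q} theta_j psi_{j-k}   (c_k = 0 for k > q),
using gamma(-m) = gamma(m).
Pure AR (q = 0): c_0 = sigma^2 = 2, c_k = 0 for k >= 1.
Equations for k = 0 and k = 1 (AR order 1):
  gamma(0) = phi_1 gamma(1) + c_0
  gamma(1) = phi_1 gamma(0) + c_1
Substituting the second into the first: gamma(0) (1 - phi_1^2) = c_0 + phi_1 c_1, so
  gamma(0) = c_0 / (1 - phi_1^2) = 2 / (1 - (-0.311)^2) = 2 / 0.903279 = 2.214155.
  gamma(1) = phi_1 gamma(0) = (-0.311)(2.214155) = -0.688602.
Therefore gamma(1) = -0.6886 (to 4 decimal places).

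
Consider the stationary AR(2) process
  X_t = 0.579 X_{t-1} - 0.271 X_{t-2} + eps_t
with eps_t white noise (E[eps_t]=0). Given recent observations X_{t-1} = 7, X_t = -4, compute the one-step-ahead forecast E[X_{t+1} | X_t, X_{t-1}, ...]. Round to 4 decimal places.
E[X_{t+1} \mid \mathcal F_t] = -4.2130

For an AR(p) model X_t = c + sum_i phi_i X_{t-i} + eps_t, the
one-step-ahead conditional mean is
  E[X_{t+1} | X_t, ...] = c + sum_i phi_i X_{t+1-i}.
Substitute known values:
  E[X_{t+1} | ...] = (0.579) * (-4) + (-0.271) * (7)
                   = -4.2130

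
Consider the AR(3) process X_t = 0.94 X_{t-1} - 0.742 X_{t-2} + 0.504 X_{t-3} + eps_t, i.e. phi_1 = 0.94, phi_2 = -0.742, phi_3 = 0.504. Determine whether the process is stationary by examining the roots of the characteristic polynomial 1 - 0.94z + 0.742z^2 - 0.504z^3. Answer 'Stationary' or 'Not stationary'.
\text{Stationary}

The AR(p) characteristic polynomial is P(z) = 1 - 0.94z + 0.742z^2 - 0.504z^3.
Stationarity requires all roots to lie outside the unit circle, i.e. |z| > 1 for every root.
Degree 3: look for a simple real root z0 first, then factor out (1 - z/z0) and solve the remaining quadratic.
Testing z0 = 1.25: P(1.25) = 1 + (-0.94)(1.25) + (0.742)(1.25)^2 + (-0.504)(1.25)^3
  = 1 + (-1.175) + (1.159375) + (-0.984375) = 0.  So z_0 = 1.25 is a root, |z_0| = 1.25.
Divide out the factor (1 - 0.8 z) = (1 - z/z0) (since 1/z0 = 0.8):
  P(z) = (1 - 0.8 z)(1 + (-0.14) z + (0.63) z^2)
  [check: z-coef -0.14 - (0.8) = -0.94; z^2-coef 0.63 - (0.8)(-0.14) = 0.742; z^3-coef -(0.8)(0.63) = -0.504.]
Remaining roots from the quadratic factor 1 + (-0.14) z + (0.63) z^2:
  Set 1 + (-0.14) z + (0.63) z^2 = 0, i.e. a z^2 + b z + c = 0 with a = 0.63, b = -0.14, c = 1.
  Discriminant D = b^2 - 4ac = (-0.14)^2 - 4*(0.63)*1 = 0.0196 - (2.52) = -2.5004.
  D < 0, so the roots are the complex-conjugate pair z = (-b +/- i sqrt(-D)) / (2a) = 0.1111 +/- 1.255i.
  For a conjugate pair |z|^2 = z * conj(z) = (product of roots) = c/a = 1/(0.63) = 1.587302, so |z| = sqrt(1.587302) = 1.2599 for both roots.
Moduli of all roots: 1.2500, 1.2599, 1.2599.
All moduli strictly greater than 1? Yes.
Verdict: Stationary.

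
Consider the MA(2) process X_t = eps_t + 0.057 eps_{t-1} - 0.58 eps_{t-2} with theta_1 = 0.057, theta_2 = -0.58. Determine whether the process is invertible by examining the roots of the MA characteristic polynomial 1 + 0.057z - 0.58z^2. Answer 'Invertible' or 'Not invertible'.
\text{Invertible}

The MA(q) characteristic polynomial is P(z) = 1 + 0.057z - 0.58z^2.
Invertibility requires all roots to lie outside the unit circle, i.e. |z| > 1 for every root.
Set 1 + (0.057) z + (-0.58) z^2 = 0, i.e. a z^2 + b z + c = 0 with a = -0.58, b = 0.057, c = 1.
Discriminant D = b^2 - 4ac = (0.057)^2 - 4*(-0.58)*1 = 0.003249 - (-2.32) = 2.323249.
D >= 0, so the roots are real: z = (-b +/- sqrt(D)) / (2a) = (-0.057 +/- 1.524221) / (-1.16).
  z_1 = (-0.057 + 1.524221) / (-1.16) = -1.2648,   |z_1| = 1.2648.
  z_2 = (-0.057 - 1.524221) / (-1.16) = 1.3631,   |z_2| = 1.3631.
Moduli of all roots: 1.2648, 1.3631.
All moduli strictly greater than 1? Yes.
Verdict: Invertible.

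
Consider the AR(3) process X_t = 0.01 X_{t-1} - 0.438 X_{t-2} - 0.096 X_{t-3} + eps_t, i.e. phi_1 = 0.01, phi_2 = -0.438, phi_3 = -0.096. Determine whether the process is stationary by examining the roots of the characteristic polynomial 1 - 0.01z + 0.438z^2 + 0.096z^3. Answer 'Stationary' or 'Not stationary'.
\text{Stationary}

The AR(p) characteristic polynomial is P(z) = 1 - 0.01z + 0.438z^2 + 0.096z^3.
Stationarity requires all roots to lie outside the unit circle, i.e. |z| > 1 for every root.
Degree 3: look for a simple real root z0 first, then factor out (1 - z/z0) and solve the remaining quadratic.
Testing z0 = -5: P(-5) = 1 + (-0.01)(-5) + (0.438)(-5)^2 + (0.096)(-5)^3
  = 1 + (0.05) + (10.95) + (-12) = 0.  So z_0 = -5 is a root, |z_0| = 5.
Divide out the factor (1 + 0.2 z) = (1 - z/z0) (since 1/z0 = -0.2):
  P(z) = (1 + 0.2 z)(1 + (-0.21) z + (0.48) z^2)
  [check: z-coef -0.21 - (-0.2) = -0.01; z^2-coef 0.48 - (-0.2)(-0.21) = 0.438; z^3-coef -(-0.2)(0.48) = 0.096.]
Remaining roots from the quadratic factor 1 + (-0.21) z + (0.48) z^2:
  Set 1 + (-0.21) z + (0.48) z^2 = 0, i.e. a z^2 + b z + c = 0 with a = 0.48, b = -0.21, c = 1.
  Discriminant D = b^2 - 4ac = (-0.21)^2 - 4*(0.48)*1 = 0.0441 - (1.92) = -1.8759.
  D < 0, so the roots are the complex-conjugate pair z = (-b +/- i sqrt(-D)) / (2a) = 0.2188 +/- 1.4267i.
  For a conjugate pair |z|^2 = z * conj(z) = (product of roots) = c/a = 1/(0.48) = 2.083333, so |z| = sqrt(2.083333) = 1.4434 for both roots.
Moduli of all roots: 5.0000, 1.4434, 1.4434.
All moduli strictly greater than 1? Yes.
Verdict: Stationary.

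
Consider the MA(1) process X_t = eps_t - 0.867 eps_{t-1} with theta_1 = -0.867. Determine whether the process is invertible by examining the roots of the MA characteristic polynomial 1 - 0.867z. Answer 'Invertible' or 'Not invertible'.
\text{Invertible}

The MA(q) characteristic polynomial is P(z) = 1 - 0.867z.
Invertibility requires all roots to lie outside the unit circle, i.e. |z| > 1 for every root.
This is linear in z: 1 + (-0.867) z = 0  =>  z = -1/(-0.867) = 1.153403,  |z| = 1.153403.
Moduli of all roots: 1.1534.
All moduli strictly greater than 1? Yes.
Verdict: Invertible.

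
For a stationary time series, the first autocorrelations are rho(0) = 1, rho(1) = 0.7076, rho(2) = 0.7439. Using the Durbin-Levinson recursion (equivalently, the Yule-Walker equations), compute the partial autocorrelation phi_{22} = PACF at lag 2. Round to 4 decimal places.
\phi_{22} = 0.4871

The PACF at lag k is phi_{kk}, the last component of the solution
to the Yule-Walker system G_k phi = r_k where
  (G_k)_{ij} = rho(|i - j|), (r_k)_i = rho(i), i,j = 1..k.
Equivalently, Durbin-Levinson gives phi_{kk} iteratively:
  phi_{11} = rho(1)
  phi_{kk} = [rho(k) - sum_{j=1..k-1} phi_{k-1,j} rho(k-j)]
            / [1 - sum_{j=1..k-1} phi_{k-1,j} rho(j)],
  phi_{k,j} = phi_{k-1,j} - phi_{kk} phi_{k-1,k-j},  j = 1..k-1.
Step k = 1:
  phi_11 = rho(1) = 0.7076.
Step k = 2:
  phi_22 = [rho(2) - phi_11 rho(1)] / [1 - phi_11 rho(1)] = [0.7439 - (0.7076)(0.7076)] / [1 - (0.7076)(0.7076)]
         = 0.24320224 / 0.49930224 = 0.4871.
Therefore phi_{22} = 0.4871.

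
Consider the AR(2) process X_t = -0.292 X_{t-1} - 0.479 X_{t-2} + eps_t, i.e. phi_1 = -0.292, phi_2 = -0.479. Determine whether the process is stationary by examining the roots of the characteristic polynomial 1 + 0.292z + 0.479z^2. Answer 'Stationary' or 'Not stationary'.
\text{Stationary}

The AR(p) characteristic polynomial is P(z) = 1 + 0.292z + 0.479z^2.
Stationarity requires all roots to lie outside the unit circle, i.e. |z| > 1 for every root.
Set 1 + (0.292) z + (0.479) z^2 = 0, i.e. a z^2 + b z + c = 0 with a = 0.479, b = 0.292, c = 1.
Discriminant D = b^2 - 4ac = (0.292)^2 - 4*(0.479)*1 = 0.085264 - (1.916) = -1.830736.
D < 0, so the roots are the complex-conjugate pair z = (-b +/- i sqrt(-D)) / (2a) = -0.3048 +/- 1.4124i.
For a conjugate pair |z|^2 = z * conj(z) = (product of roots) = c/a = 1/(0.479) = 2.087683, so |z| = sqrt(2.087683) = 1.4449 for both roots.
Moduli of all roots: 1.4449, 1.4449.
All moduli strictly greater than 1? Yes.
Verdict: Stationary.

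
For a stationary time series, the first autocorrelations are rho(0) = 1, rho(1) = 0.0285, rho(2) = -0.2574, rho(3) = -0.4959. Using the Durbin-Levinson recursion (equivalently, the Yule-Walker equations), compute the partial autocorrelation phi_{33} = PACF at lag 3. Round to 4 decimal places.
\phi_{33} = -0.5140

The PACF at lag k is phi_{kk}, the last component of the solution
to the Yule-Walker system G_k phi = r_k where
  (G_k)_{ij} = rho(|i - j|), (r_k)_i = rho(i), i,j = 1..k.
Equivalently, Durbin-Levinson gives phi_{kk} iteratively:
  phi_{11} = rho(1)
  phi_{kk} = [rho(k) - sum_{j=1..k-1} phi_{k-1,j} rho(k-j)]
            / [1 - sum_{j=1..k-1} phi_{k-1,j} rho(j)],
  phi_{k,j} = phi_{k-1,j} - phi_{kk} phi_{k-1,k-j},  j = 1..k-1.
Step k = 1:
  phi_11 = rho(1) = 0.0285.
Step k = 2:
  phi_22 = [rho(2) - phi_11 rho(1)] / [1 - phi_11 rho(1)] = [-0.2574 - (0.0285)(0.0285)] / [1 - (0.0285)(0.0285)]
         = -0.25821225 / 0.99918775 = -0.258422.
  Update: phi_21 = phi_11 - phi_22 phi_11 = 0.0285 - (-0.258422)(0.0285) = 0.035865.
Step k = 3:
  phi_33 = [rho(3) - phi_21 rho(2) - phi_22 rho(1)] / [1 - phi_21 rho(1) - phi_22 rho(2)]
    numerator   = -0.4959 - (0.035865)(-0.2574) - (-0.258422)(0.0285) = -0.47930331
    denominator = 1 - (0.035865)(0.0285) - (-0.258422)(-0.2574) = 0.93245998
  phi_33 = -0.47930331 / 0.93245998 = -0.514.
Therefore phi_{33} = -0.5140.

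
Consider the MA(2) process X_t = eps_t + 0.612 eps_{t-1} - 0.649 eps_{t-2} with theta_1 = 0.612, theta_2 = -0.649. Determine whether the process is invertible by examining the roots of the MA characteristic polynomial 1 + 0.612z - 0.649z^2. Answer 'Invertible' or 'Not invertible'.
\text{Not invertible}

The MA(q) characteristic polynomial is P(z) = 1 + 0.612z - 0.649z^2.
Invertibility requires all roots to lie outside the unit circle, i.e. |z| > 1 for every root.
Set 1 + (0.612) z + (-0.649) z^2 = 0, i.e. a z^2 + b z + c = 0 with a = -0.649, b = 0.612, c = 1.
Discriminant D = b^2 - 4ac = (0.612)^2 - 4*(-0.649)*1 = 0.374544 - (-2.596) = 2.970544.
D >= 0, so the roots are real: z = (-b +/- sqrt(D)) / (2a) = (-0.612 +/- 1.723527) / (-1.298).
  z_1 = (-0.612 + 1.723527) / (-1.298) = -0.8563,   |z_1| = 0.8563.
  z_2 = (-0.612 - 1.723527) / (-1.298) = 1.7993,   |z_2| = 1.7993.
Moduli of all roots: 0.8563, 1.7993.
All moduli strictly greater than 1? No.
Verdict: Not invertible.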